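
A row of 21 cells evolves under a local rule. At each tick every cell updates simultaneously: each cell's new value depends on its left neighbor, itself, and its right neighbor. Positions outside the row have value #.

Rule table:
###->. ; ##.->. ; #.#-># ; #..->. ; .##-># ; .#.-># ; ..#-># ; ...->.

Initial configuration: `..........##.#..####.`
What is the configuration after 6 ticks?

.........##.##.##...#
........##.##.##...##
.......##.##.##...##.
......##.##.##...##.#
.....##.##.##...##.##
....##.##.##...##.##.

....##.##.##...##.##.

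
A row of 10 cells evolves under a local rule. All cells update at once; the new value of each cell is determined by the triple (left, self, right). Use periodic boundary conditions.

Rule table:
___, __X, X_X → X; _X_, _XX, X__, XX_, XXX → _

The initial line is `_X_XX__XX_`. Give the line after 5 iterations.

X_X___X___
_X__XX__XX
X__X___X__
__X__XX__X
_X__X___X_

_X__X___X_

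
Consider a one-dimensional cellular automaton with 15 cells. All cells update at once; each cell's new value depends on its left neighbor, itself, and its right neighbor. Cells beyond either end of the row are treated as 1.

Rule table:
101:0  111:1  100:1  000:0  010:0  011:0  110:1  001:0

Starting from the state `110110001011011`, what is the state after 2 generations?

110011000001001
111001100000100

111001100000100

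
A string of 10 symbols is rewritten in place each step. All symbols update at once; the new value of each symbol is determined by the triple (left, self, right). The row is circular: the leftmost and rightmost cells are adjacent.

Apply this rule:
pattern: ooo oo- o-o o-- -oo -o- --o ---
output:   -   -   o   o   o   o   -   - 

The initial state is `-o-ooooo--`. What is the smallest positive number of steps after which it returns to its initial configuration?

30

-ooo----o-
-o--o---oo
ooo-oo--o-
o--oo-o-oo
-o-o-oooo-
-ooooo---o
oo----o--o
--o---oo-o
o-oo--o-oo
-oo-o-ooo-
-o-oooo--o
oooo---o-o
----o--ooo
o---oo-o--
oo--o-ooo-
o-o-ooo--o
-oooo--o-o
oo---o-ooo
--o--ooo--
--oo-o--o-
--o-ooo-oo
o-ooo--oo-
ooo--o-o-o
---o-ooooo
o--ooo----
oo-o--o---
o-ooo-oo--
ooo--oo-o-
o--o-o-ooo
-o-ooooo--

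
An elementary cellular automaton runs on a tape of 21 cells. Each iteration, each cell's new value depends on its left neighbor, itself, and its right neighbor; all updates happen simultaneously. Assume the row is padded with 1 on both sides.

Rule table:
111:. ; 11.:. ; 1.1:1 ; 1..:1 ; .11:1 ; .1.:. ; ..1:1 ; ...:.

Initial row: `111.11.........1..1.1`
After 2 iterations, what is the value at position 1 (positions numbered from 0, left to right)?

.

iteration 1: ...11.1.......1.11.11
iteration 2: 1.11.1.1.....1.11.11.
position 1 holds .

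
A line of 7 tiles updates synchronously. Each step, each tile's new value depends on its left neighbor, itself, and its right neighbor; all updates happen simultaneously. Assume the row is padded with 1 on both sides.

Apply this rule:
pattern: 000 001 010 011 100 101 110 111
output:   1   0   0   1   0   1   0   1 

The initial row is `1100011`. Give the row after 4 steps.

1001011
0000111
0110111
1101111

1101111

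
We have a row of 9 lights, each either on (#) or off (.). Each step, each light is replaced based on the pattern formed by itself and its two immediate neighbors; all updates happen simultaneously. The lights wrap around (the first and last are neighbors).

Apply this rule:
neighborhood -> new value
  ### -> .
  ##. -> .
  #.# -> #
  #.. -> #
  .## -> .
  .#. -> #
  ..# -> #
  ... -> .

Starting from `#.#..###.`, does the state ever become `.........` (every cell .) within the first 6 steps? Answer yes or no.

#####...#
.....#.#.
....#####
#..#.....
#####...#  (repeats step 1; period 4)
step 6: .....#.#.
step 6 is .....#.#., still not uniform .

no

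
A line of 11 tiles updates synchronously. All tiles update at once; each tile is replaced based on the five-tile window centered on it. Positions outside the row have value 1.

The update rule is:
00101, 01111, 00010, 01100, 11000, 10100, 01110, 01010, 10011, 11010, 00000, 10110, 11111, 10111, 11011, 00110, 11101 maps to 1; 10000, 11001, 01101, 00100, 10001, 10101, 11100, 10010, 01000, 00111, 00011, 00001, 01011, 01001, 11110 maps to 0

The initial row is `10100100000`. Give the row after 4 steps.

10010110100

11100000100
10010101001
00011011010
10010110100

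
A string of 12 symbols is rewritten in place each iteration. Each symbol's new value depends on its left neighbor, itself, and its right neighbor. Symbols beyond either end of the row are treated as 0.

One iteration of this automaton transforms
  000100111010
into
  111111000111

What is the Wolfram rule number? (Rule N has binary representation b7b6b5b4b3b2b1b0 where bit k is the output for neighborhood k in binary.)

position 7: 111 → 0  (bit 7 = 0)
position 8: 110 → 0  (bit 6 = 0)
position 9: 101 → 1  (bit 5 = 1)
position 4: 100 → 1  (bit 4 = 1)
position 6: 011 → 0  (bit 3 = 0)
position 3: 010 → 1  (bit 2 = 1)
position 2: 001 → 1  (bit 1 = 1)
position 0: 000 → 1  (bit 0 = 1)
bits b7..b0 = 00110111 = 55

55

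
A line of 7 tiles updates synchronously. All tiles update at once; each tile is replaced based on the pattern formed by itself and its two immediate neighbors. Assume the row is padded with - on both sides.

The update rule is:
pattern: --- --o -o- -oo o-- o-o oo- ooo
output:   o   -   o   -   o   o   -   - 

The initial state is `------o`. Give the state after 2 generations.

ooooo-o
-----oo

-----oo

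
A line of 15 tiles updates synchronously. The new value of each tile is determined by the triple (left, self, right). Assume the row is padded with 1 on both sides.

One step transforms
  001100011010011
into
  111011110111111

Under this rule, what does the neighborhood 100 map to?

At position 0 the neighborhood is 100; the next row has 1 there.

1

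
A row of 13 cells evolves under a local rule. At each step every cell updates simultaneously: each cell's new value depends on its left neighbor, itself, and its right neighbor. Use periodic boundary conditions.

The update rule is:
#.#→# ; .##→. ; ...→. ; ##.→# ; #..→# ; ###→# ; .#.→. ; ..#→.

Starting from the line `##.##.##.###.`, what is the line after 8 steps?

.##.###.##.##

.##.##.##.###
#.##.##.##.##
##.##.##.##.#
###.##.##.##.
.###.##.##.##
#.###.##.##.#
##.###.##.##.
.##.###.##.##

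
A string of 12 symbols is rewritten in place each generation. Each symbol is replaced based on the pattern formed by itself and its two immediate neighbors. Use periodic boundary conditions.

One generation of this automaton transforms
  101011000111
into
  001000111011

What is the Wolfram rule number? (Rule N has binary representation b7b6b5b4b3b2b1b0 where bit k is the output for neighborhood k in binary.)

position 10: 111 → 1  (bit 7 = 1)
position 0: 110 → 0  (bit 6 = 0)
position 1: 101 → 0  (bit 5 = 0)
position 6: 100 → 1  (bit 4 = 1)
position 4: 011 → 0  (bit 3 = 0)
position 2: 010 → 1  (bit 2 = 1)
position 8: 001 → 1  (bit 1 = 1)
position 7: 000 → 1  (bit 0 = 1)
bits b7..b0 = 10010111 = 151

151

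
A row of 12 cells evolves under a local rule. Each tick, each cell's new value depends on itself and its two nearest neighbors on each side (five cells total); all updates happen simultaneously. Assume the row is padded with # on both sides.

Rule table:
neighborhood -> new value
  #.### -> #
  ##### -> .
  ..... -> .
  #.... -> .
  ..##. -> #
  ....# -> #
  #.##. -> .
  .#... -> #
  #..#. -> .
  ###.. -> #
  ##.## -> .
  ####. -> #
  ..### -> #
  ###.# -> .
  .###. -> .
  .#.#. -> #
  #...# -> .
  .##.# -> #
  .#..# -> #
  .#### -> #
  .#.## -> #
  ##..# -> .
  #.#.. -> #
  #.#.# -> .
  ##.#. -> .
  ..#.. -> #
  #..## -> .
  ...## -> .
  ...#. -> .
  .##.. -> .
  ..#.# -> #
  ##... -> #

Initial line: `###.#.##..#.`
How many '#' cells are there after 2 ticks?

7

tick 1: .#...#....##
tick 2: .##..##.#.##
count of #: 7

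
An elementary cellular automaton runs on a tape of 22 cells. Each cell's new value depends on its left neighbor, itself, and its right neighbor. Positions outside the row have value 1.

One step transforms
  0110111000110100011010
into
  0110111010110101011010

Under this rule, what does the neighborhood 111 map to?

1

At position 5 the neighborhood is 111; the next row has 1 there.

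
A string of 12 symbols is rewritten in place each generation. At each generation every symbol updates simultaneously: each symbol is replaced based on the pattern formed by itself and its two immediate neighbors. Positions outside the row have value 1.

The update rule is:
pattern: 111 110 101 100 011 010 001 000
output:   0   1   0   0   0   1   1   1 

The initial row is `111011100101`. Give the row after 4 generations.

generation 1: 001000101100
generation 2: 011011100101
generation 3: 001000101100  (repeats generation 1; period 2)
generation 4: 011011100101

011011100101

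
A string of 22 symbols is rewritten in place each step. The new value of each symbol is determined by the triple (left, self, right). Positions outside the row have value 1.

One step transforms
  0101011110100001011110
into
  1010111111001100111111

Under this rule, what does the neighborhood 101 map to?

1

At position 0 the neighborhood is 101; the next row has 1 there.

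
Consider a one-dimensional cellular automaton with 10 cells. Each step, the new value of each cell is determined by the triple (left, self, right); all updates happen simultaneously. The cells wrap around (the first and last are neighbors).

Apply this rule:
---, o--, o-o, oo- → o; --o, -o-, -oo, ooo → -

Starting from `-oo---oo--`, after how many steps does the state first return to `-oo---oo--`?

--ooo--ooo
o---oo---o
ooo--ooo--
--oo---oo-
o--ooo--oo
oo---oo---
-ooo--ooo-
---oo---oo
oo--ooo--o
-oo---oo--

10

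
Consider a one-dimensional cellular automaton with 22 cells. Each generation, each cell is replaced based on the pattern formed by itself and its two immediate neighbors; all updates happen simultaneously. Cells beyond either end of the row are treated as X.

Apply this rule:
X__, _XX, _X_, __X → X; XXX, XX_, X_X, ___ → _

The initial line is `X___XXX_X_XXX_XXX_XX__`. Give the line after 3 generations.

_X_XX___X_X___X___X_XX
_X_X_X_XX_XX_XXX_XX_X_
_X_X_X_X__X__X___X__X_

_X_X_X_X__X__X___X__X_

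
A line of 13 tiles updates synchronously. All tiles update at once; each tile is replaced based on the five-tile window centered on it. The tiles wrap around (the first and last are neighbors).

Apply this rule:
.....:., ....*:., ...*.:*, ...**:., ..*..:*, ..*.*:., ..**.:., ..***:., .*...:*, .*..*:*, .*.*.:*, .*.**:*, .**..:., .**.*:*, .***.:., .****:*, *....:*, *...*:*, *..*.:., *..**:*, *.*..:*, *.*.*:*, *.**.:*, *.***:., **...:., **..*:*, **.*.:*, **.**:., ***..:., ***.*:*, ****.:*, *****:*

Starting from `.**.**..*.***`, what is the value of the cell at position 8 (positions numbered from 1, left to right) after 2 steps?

.**.*.*..*..*
********.**..
position 8 holds *

*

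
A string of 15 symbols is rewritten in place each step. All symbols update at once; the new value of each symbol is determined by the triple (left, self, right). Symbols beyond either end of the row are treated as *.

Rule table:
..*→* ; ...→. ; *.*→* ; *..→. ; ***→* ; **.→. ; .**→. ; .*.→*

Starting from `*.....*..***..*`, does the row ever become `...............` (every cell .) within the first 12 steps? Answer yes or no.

no

.....**.*.*..*.
....*..****.***
...**.*.**.*.**
..*..***..***.*
.**.*.*..*.*.*.
*..****.*******
..*.**.*.******
.***..***.*****
*.*..*.*.*.****
.**.*******.***
*..*.*****.*.**
..***.***.***.*
step 12 is ..***.***.***.*, still not uniform .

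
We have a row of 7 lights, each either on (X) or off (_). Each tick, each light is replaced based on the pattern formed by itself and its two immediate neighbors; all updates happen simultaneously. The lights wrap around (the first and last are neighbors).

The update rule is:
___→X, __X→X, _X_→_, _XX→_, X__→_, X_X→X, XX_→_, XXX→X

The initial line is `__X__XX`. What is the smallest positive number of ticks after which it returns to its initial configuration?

14

_X__X__
X__X__X
__X__X_
XX__X__
___X__X
_XX__X_
X___X__
__XX__X
_X___X_
X__XX__
__X___X
_X__XX_
X__X___
__X__XX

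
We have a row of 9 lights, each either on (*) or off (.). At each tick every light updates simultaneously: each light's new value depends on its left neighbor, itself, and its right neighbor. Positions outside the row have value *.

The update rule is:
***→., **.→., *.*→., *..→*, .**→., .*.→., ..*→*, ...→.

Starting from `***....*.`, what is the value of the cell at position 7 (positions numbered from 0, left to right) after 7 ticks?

tick 1: ...*..*..
tick 2: *.*.**.**
tick 3: .........
tick 4: *.......*
tick 5: .*.....*.
tick 6: ..*...*..
tick 7: **.*.*.**
position 7 holds *

*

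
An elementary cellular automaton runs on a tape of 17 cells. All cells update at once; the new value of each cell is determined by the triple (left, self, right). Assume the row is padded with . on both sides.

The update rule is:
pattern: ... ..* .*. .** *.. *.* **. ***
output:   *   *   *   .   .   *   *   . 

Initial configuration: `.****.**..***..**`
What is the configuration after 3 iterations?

**.**....**.....*

*...**.*.*..*.*.*
*.**.*****.******
**.**....**.....*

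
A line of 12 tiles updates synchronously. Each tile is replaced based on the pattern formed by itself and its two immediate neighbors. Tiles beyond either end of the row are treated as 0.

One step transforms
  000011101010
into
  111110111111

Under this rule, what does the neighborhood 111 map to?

At position 5 the neighborhood is 111; the next row has 0 there.

0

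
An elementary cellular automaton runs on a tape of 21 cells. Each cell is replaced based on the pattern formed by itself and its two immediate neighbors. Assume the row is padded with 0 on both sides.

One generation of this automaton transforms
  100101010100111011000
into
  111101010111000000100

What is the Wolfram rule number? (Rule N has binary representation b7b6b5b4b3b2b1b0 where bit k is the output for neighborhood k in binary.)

position 13: 111 → 0  (bit 7 = 0)
position 14: 110 → 0  (bit 6 = 0)
position 4: 101 → 0  (bit 5 = 0)
position 1: 100 → 1  (bit 4 = 1)
position 12: 011 → 0  (bit 3 = 0)
position 0: 010 → 1  (bit 2 = 1)
position 2: 001 → 1  (bit 1 = 1)
position 19: 000 → 0  (bit 0 = 0)
bits b7..b0 = 00010110 = 22

22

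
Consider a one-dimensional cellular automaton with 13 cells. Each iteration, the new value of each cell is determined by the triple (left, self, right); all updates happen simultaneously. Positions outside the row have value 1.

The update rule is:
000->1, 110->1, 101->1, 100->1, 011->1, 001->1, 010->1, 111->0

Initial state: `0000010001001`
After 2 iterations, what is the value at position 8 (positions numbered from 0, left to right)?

1111111111111
0000000000000
position 8 holds 0

0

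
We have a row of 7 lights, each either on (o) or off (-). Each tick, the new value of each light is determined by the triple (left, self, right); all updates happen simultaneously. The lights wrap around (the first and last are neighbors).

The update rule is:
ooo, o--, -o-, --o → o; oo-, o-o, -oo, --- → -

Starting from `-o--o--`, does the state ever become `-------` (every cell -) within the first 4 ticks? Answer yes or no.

no

tick 1: oooooo-
tick 2: -oooo--
tick 3: o-oo-o-
tick 4: o----o-
tick 4 is o----o-, still not uniform -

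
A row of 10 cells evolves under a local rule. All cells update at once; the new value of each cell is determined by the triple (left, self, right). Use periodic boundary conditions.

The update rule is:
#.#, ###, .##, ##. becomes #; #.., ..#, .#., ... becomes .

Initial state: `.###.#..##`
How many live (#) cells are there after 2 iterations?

7

iteration 1: #####...##
iteration 2: #####...##
count of #: 7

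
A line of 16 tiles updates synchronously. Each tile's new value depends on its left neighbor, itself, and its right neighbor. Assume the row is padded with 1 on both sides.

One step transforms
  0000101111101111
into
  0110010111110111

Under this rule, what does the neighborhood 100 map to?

0

At position 0 the neighborhood is 100; the next row has 0 there.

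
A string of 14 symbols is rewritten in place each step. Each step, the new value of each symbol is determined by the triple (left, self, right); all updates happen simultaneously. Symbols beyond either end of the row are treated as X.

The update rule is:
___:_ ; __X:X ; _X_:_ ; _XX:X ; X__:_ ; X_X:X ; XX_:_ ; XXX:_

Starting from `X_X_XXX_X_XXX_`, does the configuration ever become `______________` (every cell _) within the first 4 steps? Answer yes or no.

no

_X_XX__X_XX__X
X_XX__X_XX__XX
_XX__X_XX__XX_
XX__X_XX__XX_X
step 4 is XX__X_XX__XX_X, still not uniform _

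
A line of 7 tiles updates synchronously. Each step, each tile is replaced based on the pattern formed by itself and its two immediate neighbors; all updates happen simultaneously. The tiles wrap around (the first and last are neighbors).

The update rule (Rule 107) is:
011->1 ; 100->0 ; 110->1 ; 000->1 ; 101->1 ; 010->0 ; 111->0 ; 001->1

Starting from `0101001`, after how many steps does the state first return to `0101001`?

7

1010010
0100101
1001010
0010101
0101010
1010100
0101001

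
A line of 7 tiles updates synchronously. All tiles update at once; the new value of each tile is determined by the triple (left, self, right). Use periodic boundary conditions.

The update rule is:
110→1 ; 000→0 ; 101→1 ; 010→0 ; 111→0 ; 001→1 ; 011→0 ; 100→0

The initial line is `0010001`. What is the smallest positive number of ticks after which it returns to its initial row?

7

tick 1: 0100010
tick 2: 1000100
tick 3: 0001001
tick 4: 0010010
tick 5: 0100100
tick 6: 1001000
tick 7: 0010001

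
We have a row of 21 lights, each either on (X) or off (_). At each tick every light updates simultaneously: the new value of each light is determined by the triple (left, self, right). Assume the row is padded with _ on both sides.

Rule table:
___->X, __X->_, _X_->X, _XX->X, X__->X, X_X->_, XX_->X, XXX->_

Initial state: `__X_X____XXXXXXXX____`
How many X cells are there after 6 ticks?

12

X_X_XXXX_X______XXXXX
X_X_X__X_XXXXXX_X___X
X_X_XX_X_X____X_XXX_X
X_X_XX_X_XXXX_X_X_X_X
X_X_XX_X_X__X_X_X_X_X
X_X_XX_X_XX_X_X_X_X_X
count of X: 12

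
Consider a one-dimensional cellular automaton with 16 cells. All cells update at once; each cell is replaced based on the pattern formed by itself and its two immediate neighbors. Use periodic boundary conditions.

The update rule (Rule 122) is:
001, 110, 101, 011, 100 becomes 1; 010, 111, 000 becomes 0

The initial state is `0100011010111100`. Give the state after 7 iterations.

iteration 1: 1010111101100110
iteration 2: 0101100111111111
iteration 3: 1011111100000001
iteration 4: 1110000110000011
iteration 5: 0011001111000110
iteration 6: 0111111001101111
iteration 7: 1100001111111001

1100001111111001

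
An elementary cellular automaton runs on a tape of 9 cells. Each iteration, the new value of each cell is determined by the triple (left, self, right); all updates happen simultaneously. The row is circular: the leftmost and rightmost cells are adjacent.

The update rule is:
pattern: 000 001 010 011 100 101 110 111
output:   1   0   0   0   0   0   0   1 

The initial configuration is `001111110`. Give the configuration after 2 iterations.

000011000

100111100
000011000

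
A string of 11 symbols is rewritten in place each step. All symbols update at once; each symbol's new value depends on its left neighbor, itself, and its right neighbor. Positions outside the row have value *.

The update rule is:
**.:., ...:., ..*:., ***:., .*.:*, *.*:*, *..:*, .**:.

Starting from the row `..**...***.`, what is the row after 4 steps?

...*..**...

*...*.....*
.*..**.....
***...*....
...*..**...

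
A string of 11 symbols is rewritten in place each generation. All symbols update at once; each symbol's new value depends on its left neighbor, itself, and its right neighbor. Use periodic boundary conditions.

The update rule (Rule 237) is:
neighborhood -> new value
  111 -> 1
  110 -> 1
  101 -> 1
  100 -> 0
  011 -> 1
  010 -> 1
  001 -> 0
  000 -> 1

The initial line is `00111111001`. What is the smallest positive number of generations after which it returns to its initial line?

1

00111111001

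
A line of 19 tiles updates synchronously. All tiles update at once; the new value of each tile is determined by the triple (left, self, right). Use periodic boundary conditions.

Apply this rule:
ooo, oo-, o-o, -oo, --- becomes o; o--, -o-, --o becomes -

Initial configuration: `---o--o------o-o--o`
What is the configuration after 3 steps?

-o-ooooooooo-oo-ooo

-o------oooo--o----
---oooo-oooo----ooo
-o-ooooooooo-oo-ooo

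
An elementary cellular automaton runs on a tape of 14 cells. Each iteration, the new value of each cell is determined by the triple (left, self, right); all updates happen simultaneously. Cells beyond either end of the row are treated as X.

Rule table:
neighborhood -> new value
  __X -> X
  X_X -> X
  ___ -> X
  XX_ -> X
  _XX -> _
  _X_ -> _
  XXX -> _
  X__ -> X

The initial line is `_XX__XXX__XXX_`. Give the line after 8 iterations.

X_XXX__XXX__XX
XX__XXX__XXX__
_XXX__XXX__XXX
X__XXX__XXX___
XXX__XXX__XXXX
__XXX__XXX____
XX__XXX__XXXXX
_XXX__XXX_____

_XXX__XXX_____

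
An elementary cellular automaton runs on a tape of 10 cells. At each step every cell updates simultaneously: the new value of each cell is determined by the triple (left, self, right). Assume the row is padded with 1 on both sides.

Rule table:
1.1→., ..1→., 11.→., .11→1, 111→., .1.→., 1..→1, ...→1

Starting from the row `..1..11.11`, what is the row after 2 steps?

1..1.1..1.
.1....1...

.1....1...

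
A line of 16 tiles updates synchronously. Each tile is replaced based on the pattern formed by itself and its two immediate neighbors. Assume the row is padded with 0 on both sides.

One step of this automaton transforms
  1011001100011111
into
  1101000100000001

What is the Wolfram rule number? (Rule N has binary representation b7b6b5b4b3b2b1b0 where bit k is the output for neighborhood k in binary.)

100

position 12: 111 → 0  (bit 7 = 0)
position 3: 110 → 1  (bit 6 = 1)
position 1: 101 → 1  (bit 5 = 1)
position 4: 100 → 0  (bit 4 = 0)
position 2: 011 → 0  (bit 3 = 0)
position 0: 010 → 1  (bit 2 = 1)
position 5: 001 → 0  (bit 1 = 0)
position 9: 000 → 0  (bit 0 = 0)
bits b7..b0 = 01100100 = 100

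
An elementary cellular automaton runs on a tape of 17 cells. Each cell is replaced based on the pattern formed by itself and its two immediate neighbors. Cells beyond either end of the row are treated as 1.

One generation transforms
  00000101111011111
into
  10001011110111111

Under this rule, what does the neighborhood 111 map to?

At position 8 the neighborhood is 111; the next row has 1 there.

1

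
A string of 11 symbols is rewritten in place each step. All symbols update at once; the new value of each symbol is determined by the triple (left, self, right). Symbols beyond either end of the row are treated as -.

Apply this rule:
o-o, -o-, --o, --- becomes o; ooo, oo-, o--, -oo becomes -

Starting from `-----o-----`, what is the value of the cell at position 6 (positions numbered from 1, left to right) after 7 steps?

o

step 1: oooooo-oooo
step 2: ------o----
step 3: ooooooo-ooo
step 4: -------o---
step 5: oooooooo-oo
step 6: --------o--
step 7: ooooooooo-o
position 6 holds o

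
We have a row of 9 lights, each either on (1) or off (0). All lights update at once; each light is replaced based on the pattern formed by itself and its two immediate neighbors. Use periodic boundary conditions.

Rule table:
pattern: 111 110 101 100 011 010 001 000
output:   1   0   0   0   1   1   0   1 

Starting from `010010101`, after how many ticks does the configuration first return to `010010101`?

1

010010101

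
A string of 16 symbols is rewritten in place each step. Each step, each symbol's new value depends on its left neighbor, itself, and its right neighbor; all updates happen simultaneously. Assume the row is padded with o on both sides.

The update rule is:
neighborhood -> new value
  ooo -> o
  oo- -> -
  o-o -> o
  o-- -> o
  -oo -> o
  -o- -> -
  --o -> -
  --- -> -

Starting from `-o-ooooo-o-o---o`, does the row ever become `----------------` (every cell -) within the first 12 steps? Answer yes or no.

no

step 1: o-ooooo-o-o-o--o
step 2: -ooooo-o-o-o-o-o
step 3: ooooo-o-o-o-o-oo
step 4: oooo-o-o-o-o-ooo
step 5: ooo-o-o-o-o-oooo
step 6: oo-o-o-o-o-ooooo
step 7: o-o-o-o-o-oooooo
step 8: -o-o-o-o-ooooooo
step 9: o-o-o-o-oooooooo
step 10: -o-o-o-ooooooooo
step 11: o-o-o-oooooooooo
step 12: -o-o-ooooooooooo
step 12 is -o-o-ooooooooooo, still not uniform -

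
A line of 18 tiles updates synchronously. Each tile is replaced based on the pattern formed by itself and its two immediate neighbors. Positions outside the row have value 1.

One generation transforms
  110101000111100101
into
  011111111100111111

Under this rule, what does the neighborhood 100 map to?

1

At position 6 the neighborhood is 100; the next row has 1 there.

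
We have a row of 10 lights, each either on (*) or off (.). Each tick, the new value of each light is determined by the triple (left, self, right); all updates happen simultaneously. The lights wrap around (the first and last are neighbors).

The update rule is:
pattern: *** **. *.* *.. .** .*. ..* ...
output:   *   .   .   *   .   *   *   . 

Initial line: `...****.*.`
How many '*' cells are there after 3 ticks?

5

tick 1: ..*.**..**
tick 2: ***...**..
tick 3: .*.*.*..**
count of *: 5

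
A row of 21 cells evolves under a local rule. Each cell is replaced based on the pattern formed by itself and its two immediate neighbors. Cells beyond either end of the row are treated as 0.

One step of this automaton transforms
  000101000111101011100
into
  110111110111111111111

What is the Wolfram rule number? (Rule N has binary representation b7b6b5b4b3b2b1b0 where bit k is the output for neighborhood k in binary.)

position 10: 111 → 1  (bit 7 = 1)
position 12: 110 → 1  (bit 6 = 1)
position 4: 101 → 1  (bit 5 = 1)
position 6: 100 → 1  (bit 4 = 1)
position 9: 011 → 1  (bit 3 = 1)
position 3: 010 → 1  (bit 2 = 1)
position 2: 001 → 0  (bit 1 = 0)
position 0: 000 → 1  (bit 0 = 1)
bits b7..b0 = 11111101 = 253

253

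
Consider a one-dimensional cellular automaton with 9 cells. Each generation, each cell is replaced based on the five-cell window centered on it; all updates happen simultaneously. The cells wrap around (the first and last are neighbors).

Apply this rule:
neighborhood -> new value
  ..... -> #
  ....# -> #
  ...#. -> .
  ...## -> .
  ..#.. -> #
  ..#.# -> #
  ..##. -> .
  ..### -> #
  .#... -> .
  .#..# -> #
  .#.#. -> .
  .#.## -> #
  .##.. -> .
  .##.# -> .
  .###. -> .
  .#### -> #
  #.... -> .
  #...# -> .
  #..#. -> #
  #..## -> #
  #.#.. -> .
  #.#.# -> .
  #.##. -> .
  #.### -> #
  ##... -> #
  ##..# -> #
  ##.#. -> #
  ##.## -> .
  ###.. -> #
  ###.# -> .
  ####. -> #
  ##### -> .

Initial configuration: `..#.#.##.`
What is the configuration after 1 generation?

..#..#..#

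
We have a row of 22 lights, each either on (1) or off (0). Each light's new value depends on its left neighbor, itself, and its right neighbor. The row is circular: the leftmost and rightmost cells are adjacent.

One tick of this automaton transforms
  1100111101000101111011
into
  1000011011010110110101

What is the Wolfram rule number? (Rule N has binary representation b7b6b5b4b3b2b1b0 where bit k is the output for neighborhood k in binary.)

position 0: 111 → 1  (bit 7 = 1)
position 1: 110 → 0  (bit 6 = 0)
position 8: 101 → 1  (bit 5 = 1)
position 2: 100 → 0  (bit 4 = 0)
position 4: 011 → 0  (bit 3 = 0)
position 9: 010 → 1  (bit 2 = 1)
position 3: 001 → 0  (bit 1 = 0)
position 11: 000 → 1  (bit 0 = 1)
bits b7..b0 = 10100101 = 165

165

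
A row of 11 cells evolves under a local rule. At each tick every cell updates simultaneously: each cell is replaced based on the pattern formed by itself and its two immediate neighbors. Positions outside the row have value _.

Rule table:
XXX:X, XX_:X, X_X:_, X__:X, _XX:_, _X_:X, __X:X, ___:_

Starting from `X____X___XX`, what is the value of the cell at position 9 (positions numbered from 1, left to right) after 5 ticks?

X

XX__XXX_X_X
_XXX_XX_X_X
X_XX__X_X_X
X__XXXX_X_X
XXX_XXX_X_X
position 9 holds X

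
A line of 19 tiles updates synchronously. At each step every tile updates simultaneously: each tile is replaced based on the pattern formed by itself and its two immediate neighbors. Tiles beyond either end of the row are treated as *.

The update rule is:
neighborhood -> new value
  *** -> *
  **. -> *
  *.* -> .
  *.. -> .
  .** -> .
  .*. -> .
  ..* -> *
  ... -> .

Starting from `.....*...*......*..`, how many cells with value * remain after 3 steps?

step 1: ....*...*......*..*
step 2: ...*...*......*..*.
step 3: ..*...*......*..*..
count of *: 4

4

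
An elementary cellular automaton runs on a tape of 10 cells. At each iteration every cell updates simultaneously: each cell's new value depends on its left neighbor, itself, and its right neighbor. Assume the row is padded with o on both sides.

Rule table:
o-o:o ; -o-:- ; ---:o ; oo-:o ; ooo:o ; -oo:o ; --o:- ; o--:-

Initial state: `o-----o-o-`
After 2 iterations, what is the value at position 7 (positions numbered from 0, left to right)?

-

o-ooo--o-o
ooooo---oo
position 7 holds -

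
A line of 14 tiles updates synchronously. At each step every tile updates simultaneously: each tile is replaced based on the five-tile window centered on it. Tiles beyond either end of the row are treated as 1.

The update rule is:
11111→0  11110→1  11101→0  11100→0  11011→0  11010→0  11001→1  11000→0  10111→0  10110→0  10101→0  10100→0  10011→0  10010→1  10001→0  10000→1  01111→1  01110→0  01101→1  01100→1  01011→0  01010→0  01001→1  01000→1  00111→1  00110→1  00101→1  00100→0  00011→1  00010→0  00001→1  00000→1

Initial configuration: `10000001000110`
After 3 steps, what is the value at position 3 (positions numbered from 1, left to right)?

0

00111100101110
10111011100000
00000000001111
position 3 holds 0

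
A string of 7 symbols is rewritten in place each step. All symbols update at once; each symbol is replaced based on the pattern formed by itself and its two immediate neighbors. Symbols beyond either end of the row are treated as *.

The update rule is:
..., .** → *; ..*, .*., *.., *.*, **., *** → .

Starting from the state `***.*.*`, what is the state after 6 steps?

......*

......*
.****.*
.*....*
...**.*
.*.*..*
......*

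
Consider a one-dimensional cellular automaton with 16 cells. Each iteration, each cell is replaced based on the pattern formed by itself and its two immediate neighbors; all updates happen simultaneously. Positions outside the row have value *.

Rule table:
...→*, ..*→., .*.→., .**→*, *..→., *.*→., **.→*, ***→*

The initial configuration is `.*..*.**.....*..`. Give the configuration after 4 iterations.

.****.**.***.**.

iteration 1: ......**.***....
iteration 2: .****.**.***.**.
iteration 3: .****.**.***.**.  (fixed point — unchanged through iteration 4)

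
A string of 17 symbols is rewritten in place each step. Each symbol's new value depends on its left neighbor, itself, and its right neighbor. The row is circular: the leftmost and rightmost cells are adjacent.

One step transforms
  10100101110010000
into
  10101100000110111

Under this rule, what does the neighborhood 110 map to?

At position 9 the neighborhood is 110; the next row has 0 there.

0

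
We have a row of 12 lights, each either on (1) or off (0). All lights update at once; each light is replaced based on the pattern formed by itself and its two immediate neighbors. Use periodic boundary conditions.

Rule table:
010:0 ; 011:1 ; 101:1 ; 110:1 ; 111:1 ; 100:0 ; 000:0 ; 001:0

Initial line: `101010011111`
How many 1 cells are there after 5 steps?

8

step 1: 110100011111
step 2: 111000011111
step 3: 111000011111  (fixed point — unchanged through step 5)
count of 1: 8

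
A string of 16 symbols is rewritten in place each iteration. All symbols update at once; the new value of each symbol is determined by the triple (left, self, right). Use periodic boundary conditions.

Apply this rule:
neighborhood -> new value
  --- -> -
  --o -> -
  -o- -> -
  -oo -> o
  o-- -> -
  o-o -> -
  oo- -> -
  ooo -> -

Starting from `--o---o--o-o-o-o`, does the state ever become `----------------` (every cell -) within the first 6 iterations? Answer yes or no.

yes

----------------
all cells are - at iteration 1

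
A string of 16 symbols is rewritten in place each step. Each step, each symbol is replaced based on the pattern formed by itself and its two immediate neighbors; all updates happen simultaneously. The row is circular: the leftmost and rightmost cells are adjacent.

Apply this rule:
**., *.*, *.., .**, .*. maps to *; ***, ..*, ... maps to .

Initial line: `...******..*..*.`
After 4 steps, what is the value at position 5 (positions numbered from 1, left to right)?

...*....**.**.**
*..**...********
**.***..*.......
****.**.**......
position 5 holds .

.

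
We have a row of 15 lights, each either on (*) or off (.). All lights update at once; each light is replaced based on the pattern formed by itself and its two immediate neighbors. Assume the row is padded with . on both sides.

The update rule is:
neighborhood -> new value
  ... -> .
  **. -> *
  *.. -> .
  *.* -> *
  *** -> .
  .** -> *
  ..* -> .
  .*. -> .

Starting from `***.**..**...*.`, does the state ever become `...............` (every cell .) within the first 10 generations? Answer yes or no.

no

*.****..**.....
.**..*..**.....
.**.....**.....
.**.....**.....  (fixed point — unchanged through generation 10)
generation 10 is .**.....**....., still not uniform .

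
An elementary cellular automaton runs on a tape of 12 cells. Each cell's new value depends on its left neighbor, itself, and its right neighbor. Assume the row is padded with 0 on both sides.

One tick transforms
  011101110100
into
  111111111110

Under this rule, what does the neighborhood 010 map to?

At position 9 the neighborhood is 010; the next row has 1 there.

1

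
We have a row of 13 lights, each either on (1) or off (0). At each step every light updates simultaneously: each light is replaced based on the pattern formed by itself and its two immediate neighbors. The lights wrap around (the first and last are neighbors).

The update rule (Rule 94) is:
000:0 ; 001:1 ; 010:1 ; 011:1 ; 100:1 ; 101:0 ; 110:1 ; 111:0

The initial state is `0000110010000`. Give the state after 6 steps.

1100010100011

0001111111000
0011000001100
0111100011110
1100110110011
0111110111110
1100010100011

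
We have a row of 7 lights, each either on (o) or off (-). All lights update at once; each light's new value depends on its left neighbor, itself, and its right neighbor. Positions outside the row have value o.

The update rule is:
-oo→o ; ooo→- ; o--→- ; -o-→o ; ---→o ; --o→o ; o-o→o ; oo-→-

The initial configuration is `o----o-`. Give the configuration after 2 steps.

-oo----

--ooooo
-oo----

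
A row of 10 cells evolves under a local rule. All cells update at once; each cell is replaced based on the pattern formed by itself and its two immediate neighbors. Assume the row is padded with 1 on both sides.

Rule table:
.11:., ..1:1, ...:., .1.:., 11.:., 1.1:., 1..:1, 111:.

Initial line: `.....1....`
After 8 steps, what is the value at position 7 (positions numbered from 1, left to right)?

1...1.1..1
.1.1...11.
....1.1...
1..1...1.1
.11.1.1...
.......1.1
1.....1...
.1...1.1.1
position 7 holds .

.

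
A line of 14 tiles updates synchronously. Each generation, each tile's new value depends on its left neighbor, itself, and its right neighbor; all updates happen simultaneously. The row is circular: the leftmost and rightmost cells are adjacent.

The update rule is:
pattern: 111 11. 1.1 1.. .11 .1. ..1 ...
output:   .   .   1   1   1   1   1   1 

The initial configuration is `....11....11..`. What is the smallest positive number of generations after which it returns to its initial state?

generation 1: 11111.11111.11
generation 2: .....11....11.
generation 3: 111111.11111.1
generation 4: ......11....11
generation 5: 1111111.11111.
generation 6: 1......11....1
generation 7: .1111111.11111
generation 8: 11......11....
generation 9: 1.1111111.1111
generation 10: .11......11...
generation 11: 11.1111111.111
generation 12: ..11......11..
generation 13: 111.1111111.11
generation 14: ...11......11.
generation 15: 1111.1111111.1
generation 16: ....11......11
generation 17: 11111.1111111.
generation 18: 1....11......1
generation 19: .11111.1111111
generation 20: 11....11......
generation 21: 1.11111.111111
generation 22: .11....11.....
generation 23: 11.11111.11111
generation 24: ..11....11....
generation 25: 111.11111.1111
generation 26: ...11....11...
generation 27: 1111.11111.111
generation 28: ....11....11..

28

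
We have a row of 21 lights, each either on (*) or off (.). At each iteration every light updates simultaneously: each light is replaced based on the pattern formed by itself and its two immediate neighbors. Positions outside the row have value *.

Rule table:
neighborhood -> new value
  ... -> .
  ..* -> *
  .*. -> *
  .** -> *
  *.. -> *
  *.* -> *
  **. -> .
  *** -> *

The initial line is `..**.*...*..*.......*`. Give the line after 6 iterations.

**.******.***.*******

iteration 1: ***.***.******.....**
iteration 2: **.***.******.*...***
iteration 3: *.***.******.***.****
iteration 4: .***.******.***.*****
iteration 5: ***.******.***.******
iteration 6: **.******.***.*******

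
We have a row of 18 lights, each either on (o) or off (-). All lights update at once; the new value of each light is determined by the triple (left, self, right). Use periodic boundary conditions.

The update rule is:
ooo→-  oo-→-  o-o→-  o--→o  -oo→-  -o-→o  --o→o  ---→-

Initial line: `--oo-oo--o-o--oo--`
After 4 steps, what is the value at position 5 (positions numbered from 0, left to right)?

-o-----ooo-ooo--o-
ooo---o-------oooo
---o-ooo-----o----
--oo----o---ooo---
position 5 holds -

-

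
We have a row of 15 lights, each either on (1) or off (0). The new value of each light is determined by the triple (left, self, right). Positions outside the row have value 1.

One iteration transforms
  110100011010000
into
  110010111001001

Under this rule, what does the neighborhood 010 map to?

At position 3 the neighborhood is 010; the next row has 0 there.

0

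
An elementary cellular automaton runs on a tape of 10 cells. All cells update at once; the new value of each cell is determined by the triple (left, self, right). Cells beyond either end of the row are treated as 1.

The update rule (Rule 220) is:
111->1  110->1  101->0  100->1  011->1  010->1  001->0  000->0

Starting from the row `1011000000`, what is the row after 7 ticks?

1011111110

1011100000
1011110000
1011111000
1011111100
1011111110
1011111110  (fixed point — unchanged through tick 7)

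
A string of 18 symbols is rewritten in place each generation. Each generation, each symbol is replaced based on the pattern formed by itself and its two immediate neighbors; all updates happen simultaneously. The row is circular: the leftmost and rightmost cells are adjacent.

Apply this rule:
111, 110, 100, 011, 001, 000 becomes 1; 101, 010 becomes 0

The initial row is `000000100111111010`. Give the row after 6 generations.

111111011111111001
111111011111111111
111111011111111111  (fixed point — unchanged through generation 6)

111111011111111111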